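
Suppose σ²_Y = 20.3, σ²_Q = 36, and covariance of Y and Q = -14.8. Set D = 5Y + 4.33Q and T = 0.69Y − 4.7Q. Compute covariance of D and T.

covariance of D and T = -359.01896

By bilinearity, covariance of D and T = ac·σ²_Y + bd·σ²_Q + (ad+bc)·covariance of Y and Q, with a=5, b=4.33, c=0.69, d=-4.7.
ac·σ²_Y = 5·0.69·20.3 = 70.035
bd·σ²_Q = 4.33·(-4.7)·36 = -732.636
(ad+bc)·covariance of Y and Q = (-20.5123)·(-14.8) = 303.58204
covariance of D and T = 70.035 + (-732.636) + 303.58204 = -359.01896.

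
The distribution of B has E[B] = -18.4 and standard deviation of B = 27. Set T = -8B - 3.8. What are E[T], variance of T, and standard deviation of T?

E[T] = 143.4, variance of T = 46656, standard deviation of T = 216

T = -8B - 3.8 is linear with a = -8, b = -3.8.
E[T] = a·E[B] + b = (-8)·(-18.4) + (-3.8) = 143.4.
variance of B = 27² = 729.
variance of T = a²·variance of B = (-8)²·729 = 46656 (the additive constant -3.8 does not affect variance).
standard deviation of T = |a|·standard deviation of B = |-8|·27 = 216.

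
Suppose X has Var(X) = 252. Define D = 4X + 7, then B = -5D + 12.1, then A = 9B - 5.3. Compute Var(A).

Var(A) = 8164800

Var(D) = 4²·252 = 4032.
Var(B) = (-5)²·4032 = 100800.
Var(A) = 9²·100800 = 8164800.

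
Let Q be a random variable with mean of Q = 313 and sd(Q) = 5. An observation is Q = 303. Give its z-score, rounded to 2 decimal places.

z = (Q − mean of Q) / sd(Q) = (303 − 313) / 5 = -2.00.

z = -2.00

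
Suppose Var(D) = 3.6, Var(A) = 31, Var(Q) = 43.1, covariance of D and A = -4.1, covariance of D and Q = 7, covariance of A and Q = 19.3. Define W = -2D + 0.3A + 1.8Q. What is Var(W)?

Var(W) = 132.198

Var(W) = a²·Var(D) + b²·Var(A) + c²·Var(Q) + 2ab·covariance of D and A + 2ac·covariance of D and Q + 2bc·covariance of A and Q, with a = -2, b = 0.3, c = 1.8.
= 14.4 + 2.79 + 139.644 + 4.92 + (-50.4) + 20.844
= 132.198.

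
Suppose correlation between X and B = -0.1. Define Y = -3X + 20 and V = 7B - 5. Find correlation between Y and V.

correlation between Y and V = 0.1

Linear rescalings preserve |correlation|; the slopes -3 and 7 have opposite signs, so the correlation flips sign: correlation between Y and V = −correlation between X and B = 0.1.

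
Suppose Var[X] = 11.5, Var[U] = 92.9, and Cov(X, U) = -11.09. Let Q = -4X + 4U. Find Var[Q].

Var[Q] = 2025.28

Var[Q] = a²·Var[X] + b²·Var[U] + 2ab·Cov(X, U) with a = -4, b = 4.
= (-4)²·11.5 + 4²·92.9 + 2·(-4)·4·(-11.09)
= 184 + 1486.4 + 354.88 = 2025.28.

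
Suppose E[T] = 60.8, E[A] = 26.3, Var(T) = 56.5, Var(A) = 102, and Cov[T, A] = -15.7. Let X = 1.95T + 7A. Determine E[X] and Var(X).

E[X] = 1.95·E[T] + 7·E[A] = 1.95·60.8 + 7·26.3 = 302.66.
Var(X) = a²·Var(T) + b²·Var(A) + 2ab·Cov[T, A] with a = 1.95, b = 7.
= 1.95²·56.5 + 7²·102 + 2·1.95·7·(-15.7)
= 214.84125 + 4998 + (-428.61) = 4784.23125.

E[X] = 302.66, Var(X) = 4784.23125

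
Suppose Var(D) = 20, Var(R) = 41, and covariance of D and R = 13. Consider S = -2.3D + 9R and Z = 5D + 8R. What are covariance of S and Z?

covariance of S and Z = 3067.8

By bilinearity, covariance of S and Z = ac·Var(D) + bd·Var(R) + (ad+bc)·covariance of D and R, with a=-2.3, b=9, c=5, d=8.
ac·Var(D) = (-2.3)·5·20 = -230
bd·Var(R) = 9·8·41 = 2952
(ad+bc)·covariance of D and R = (26.6)·13 = 345.8
covariance of S and Z = -230 + 2952 + 345.8 = 3067.8.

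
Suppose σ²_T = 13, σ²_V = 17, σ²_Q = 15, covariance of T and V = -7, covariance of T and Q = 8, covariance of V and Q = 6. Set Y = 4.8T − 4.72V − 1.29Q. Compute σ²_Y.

σ²_Y = a²·σ²_T + b²·σ²_V + c²·σ²_Q + 2ab·covariance of T and V + 2ac·covariance of T and Q + 2bc·covariance of V and Q, with a = 4.8, b = -4.72, c = -1.29.
= 299.52 + 378.7328 + 24.9615 + 317.184 + (-99.072) + 73.0656
= 994.3919.

σ²_Y = 994.3919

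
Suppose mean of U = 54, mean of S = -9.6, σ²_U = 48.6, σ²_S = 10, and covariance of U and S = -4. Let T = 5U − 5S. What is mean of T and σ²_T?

mean of T = 318, σ²_T = 1665

mean of T = 5·mean of U + (-5)·mean of S = 5·54 + (-5)·(-9.6) = 318.
σ²_T = a²·σ²_U + b²·σ²_S + 2ab·covariance of U and S with a = 5, b = -5.
= 5²·48.6 + (-5)²·10 + 2·5·(-5)·(-4)
= 1215 + 250 + 200 = 1665.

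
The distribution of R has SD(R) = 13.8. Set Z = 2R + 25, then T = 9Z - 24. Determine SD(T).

SD(Z) = |2|·13.8 = 27.6.
SD(T) = |9|·27.6 = 248.4.

SD(T) = 248.4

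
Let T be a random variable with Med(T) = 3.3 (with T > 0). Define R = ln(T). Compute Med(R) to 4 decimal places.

Med(R) = 1.1939

ln(T) is monotone on this domain, so Med(R) = ln(3.3) ≈ 1.1939.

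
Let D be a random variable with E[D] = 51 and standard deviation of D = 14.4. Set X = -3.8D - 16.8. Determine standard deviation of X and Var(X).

standard deviation of X = 54.72, Var(X) = 2994.2784

X = -3.8D - 16.8 is linear with a = -3.8, b = -16.8.
standard deviation of X = |a|·standard deviation of D = |-3.8|·14.4 = 54.72.
Var(D) = 14.4² = 207.36.
Var(X) = a²·Var(D) = (-3.8)²·207.36 = 2994.2784 (the additive constant -16.8 does not affect variance).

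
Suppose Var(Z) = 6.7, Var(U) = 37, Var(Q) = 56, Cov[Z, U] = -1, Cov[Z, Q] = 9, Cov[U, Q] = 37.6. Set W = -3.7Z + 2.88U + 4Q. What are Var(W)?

Var(W) = a²·Var(Z) + b²·Var(U) + c²·Var(Q) + 2ab·Cov[Z, U] + 2ac·Cov[Z, Q] + 2bc·Cov[U, Q], with a = -3.7, b = 2.88, c = 4.
= 91.723 + 306.8928 + 896 + 21.312 + (-266.4) + 866.304
= 1915.8318.

Var(W) = 1915.8318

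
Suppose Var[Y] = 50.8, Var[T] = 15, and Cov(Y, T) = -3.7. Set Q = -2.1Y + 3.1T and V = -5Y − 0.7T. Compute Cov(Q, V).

Cov(Q, V) = 552.761

By bilinearity, Cov(Q, V) = ac·Var[Y] + bd·Var[T] + (ad+bc)·Cov(Y, T), with a=-2.1, b=3.1, c=-5, d=-0.7.
ac·Var[Y] = (-2.1)·(-5)·50.8 = 533.4
bd·Var[T] = 3.1·(-0.7)·15 = -32.55
(ad+bc)·Cov(Y, T) = (-14.03)·(-3.7) = 51.911
Cov(Q, V) = 533.4 + (-32.55) + 51.911 = 552.761.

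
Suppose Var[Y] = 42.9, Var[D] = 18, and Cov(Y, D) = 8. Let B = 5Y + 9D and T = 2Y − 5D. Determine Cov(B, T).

Cov(B, T) = -437

By bilinearity, Cov(B, T) = ac·Var[Y] + bd·Var[D] + (ad+bc)·Cov(Y, D), with a=5, b=9, c=2, d=-5.
ac·Var[Y] = 5·2·42.9 = 429
bd·Var[D] = 9·(-5)·18 = -810
(ad+bc)·Cov(Y, D) = (-7)·8 = -56
Cov(B, T) = 429 + (-810) + (-56) = -437.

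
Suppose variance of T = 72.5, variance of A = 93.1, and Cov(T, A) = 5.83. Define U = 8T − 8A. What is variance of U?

variance of U = 9852.16

variance of U = a²·variance of T + b²·variance of A + 2ab·Cov(T, A) with a = 8, b = -8.
= 8²·72.5 + (-8)²·93.1 + 2·8·(-8)·5.83
= 4640 + 5958.4 + (-746.24) = 9852.16.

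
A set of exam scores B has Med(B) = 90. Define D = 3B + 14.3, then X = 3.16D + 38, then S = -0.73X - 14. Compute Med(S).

Med(S) = -697.56324

Med(D) = 3·90 + 14.3 = 284.3.
Med(X) = 3.16·284.3 + 38 = 936.388.
Med(S) = (-0.73)·936.388 + (-14) = -697.56324.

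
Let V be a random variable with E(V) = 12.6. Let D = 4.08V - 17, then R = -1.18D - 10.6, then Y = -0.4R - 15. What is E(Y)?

E(Y) = 5.480576

E(D) = 4.08·12.6 + (-17) = 34.408.
E(R) = (-1.18)·34.408 + (-10.6) = -51.20144.
E(Y) = (-0.4)·(-51.20144) + (-15) = 5.480576.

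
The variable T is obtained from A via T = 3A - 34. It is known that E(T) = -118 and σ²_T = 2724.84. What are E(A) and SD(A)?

E(A) = -28, SD(A) = 17.4

From T = 3A - 34: E(T) = a·E(A) + b, so E(A) = (E(T) − b)/a = (-118 − (-34))/3 = -28.
SD(T) = √2724.84 = 52.2.
SD(T) = |a|·SD(A), so SD(A) = 52.2/|3| = 17.4.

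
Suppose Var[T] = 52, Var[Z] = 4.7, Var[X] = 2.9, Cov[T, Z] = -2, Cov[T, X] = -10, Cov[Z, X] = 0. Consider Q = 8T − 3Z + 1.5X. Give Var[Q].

Var[Q] = a²·Var[T] + b²·Var[Z] + c²·Var[X] + 2ab·Cov[T, Z] + 2ac·Cov[T, X] + 2bc·Cov[Z, X], with a = 8, b = -3, c = 1.5.
= 3328 + 42.3 + 6.525 + 96 + (-240) + 0
= 3232.825.

Var[Q] = 3232.825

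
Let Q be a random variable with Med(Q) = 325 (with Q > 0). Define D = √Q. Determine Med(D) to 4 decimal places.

Med(D) = 18.0278

√Q is monotone on this domain, so Med(D) = √(325) ≈ 18.0278.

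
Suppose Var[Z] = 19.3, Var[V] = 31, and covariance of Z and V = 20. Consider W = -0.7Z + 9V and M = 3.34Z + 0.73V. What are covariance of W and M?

covariance of W and M = 749.5266

By bilinearity, covariance of W and M = ac·Var[Z] + bd·Var[V] + (ad+bc)·covariance of Z and V, with a=-0.7, b=9, c=3.34, d=0.73.
ac·Var[Z] = (-0.7)·3.34·19.3 = -45.1234
bd·Var[V] = 9·0.73·31 = 203.67
(ad+bc)·covariance of Z and V = (29.549)·20 = 590.98
covariance of W and M = -45.1234 + 203.67 + 590.98 = 749.5266.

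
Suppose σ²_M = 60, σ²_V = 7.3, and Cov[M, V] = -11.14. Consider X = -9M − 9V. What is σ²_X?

σ²_X = 3646.62

σ²_X = a²·σ²_M + b²·σ²_V + 2ab·Cov[M, V] with a = -9, b = -9.
= (-9)²·60 + (-9)²·7.3 + 2·(-9)·(-9)·(-11.14)
= 4860 + 591.3 + (-1804.68) = 3646.62.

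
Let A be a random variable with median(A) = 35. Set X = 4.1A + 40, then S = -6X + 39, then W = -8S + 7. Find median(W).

median(W) = 8503

median(X) = 4.1·35 + 40 = 183.5.
median(S) = (-6)·183.5 + 39 = -1062.
median(W) = (-8)·(-1062) + 7 = 8503.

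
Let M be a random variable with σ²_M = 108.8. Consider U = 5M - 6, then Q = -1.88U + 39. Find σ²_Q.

σ²_U = 5²·108.8 = 2720.
σ²_Q = (-1.88)²·2720 = 9613.568.

σ²_Q = 9613.568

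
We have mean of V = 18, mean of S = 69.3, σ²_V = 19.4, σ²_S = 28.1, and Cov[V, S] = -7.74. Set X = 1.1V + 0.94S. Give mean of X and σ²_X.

mean of X = 1.1·mean of V + 0.94·mean of S = 1.1·18 + 0.94·69.3 = 84.942.
σ²_X = a²·σ²_V + b²·σ²_S + 2ab·Cov[V, S] with a = 1.1, b = 0.94.
= 1.1²·19.4 + 0.94²·28.1 + 2·1.1·0.94·(-7.74)
= 23.474 + 24.82916 + (-16.00632) = 32.29684.

mean of X = 84.942, σ²_X = 32.29684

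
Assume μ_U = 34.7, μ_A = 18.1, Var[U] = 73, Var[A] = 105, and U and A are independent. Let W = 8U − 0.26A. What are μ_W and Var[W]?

μ_W = 272.894, Var[W] = 4679.098

μ_W = 8·μ_U + (-0.26)·μ_A = 8·34.7 + (-0.26)·18.1 = 272.894.
Var[W] = a²·Var[U] + b²·Var[A] + 2ab·covariance of U and A with a = 8, b = -0.26.
Independence gives covariance of U and A = 0.
= 8²·73 + (-0.26)²·105 + 2·8·(-0.26)·0
= 4672 + 7.098 + 0 = 4679.098.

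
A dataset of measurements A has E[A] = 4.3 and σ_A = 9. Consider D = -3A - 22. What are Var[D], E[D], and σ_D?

Var[D] = 729, E[D] = -34.9, σ_D = 27

D = -3A - 22 is linear with a = -3, b = -22.
Var[A] = 9² = 81.
Var[D] = a²·Var[A] = (-3)²·81 = 729 (the additive constant -22 does not affect variance).
E[D] = a·E[A] + b = (-3)·4.3 + (-22) = -34.9.
σ_D = |a|·σ_A = |-3|·9 = 27.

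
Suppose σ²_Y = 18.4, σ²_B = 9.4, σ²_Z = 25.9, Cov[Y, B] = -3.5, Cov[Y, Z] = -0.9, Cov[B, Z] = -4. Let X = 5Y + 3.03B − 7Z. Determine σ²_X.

σ²_X = 1942.03046

σ²_X = a²·σ²_Y + b²·σ²_B + c²·σ²_Z + 2ab·Cov[Y, B] + 2ac·Cov[Y, Z] + 2bc·Cov[B, Z], with a = 5, b = 3.03, c = -7.
= 460 + 86.30046 + 1269.1 + (-106.05) + 63 + 169.68
= 1942.03046.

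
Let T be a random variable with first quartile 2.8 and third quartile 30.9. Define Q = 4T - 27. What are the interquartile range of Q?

IQR(Q) = 112.4

IQR of T = Q3 − Q1 = 30.9 − 2.8 = 28.1.
Under Q = aT + b, IQR(Q) = |a|·IQR(T) = |4|·28.1 = 112.4 (shifts cancel; spread scales by |a|).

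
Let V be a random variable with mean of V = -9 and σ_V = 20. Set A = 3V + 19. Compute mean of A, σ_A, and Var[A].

A = 3V + 19 is linear with a = 3, b = 19.
mean of A = a·mean of V + b = 3·(-9) + 19 = -8.
σ_A = |a|·σ_V = |3|·20 = 60.
Var[V] = 20² = 400.
Var[A] = a²·Var[V] = 3²·400 = 3600 (the additive constant 19 does not affect variance).

mean of A = -8, σ_A = 60, Var[A] = 3600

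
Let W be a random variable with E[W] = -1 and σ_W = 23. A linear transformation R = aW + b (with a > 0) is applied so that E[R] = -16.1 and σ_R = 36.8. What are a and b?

σ_R = a·σ_W (a > 0), so a = 36.8/23 = 1.6.
E[R] = a·E[W] + b, so b = -16.1 − 1.6·(-1) = -14.5.

a = 1.6, b = -14.5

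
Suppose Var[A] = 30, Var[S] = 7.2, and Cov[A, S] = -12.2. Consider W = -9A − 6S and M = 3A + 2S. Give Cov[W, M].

Cov[W, M] = -457.2

By bilinearity, Cov[W, M] = ac·Var[A] + bd·Var[S] + (ad+bc)·Cov[A, S], with a=-9, b=-6, c=3, d=2.
ac·Var[A] = (-9)·3·30 = -810
bd·Var[S] = (-6)·2·7.2 = -86.4
(ad+bc)·Cov[A, S] = (-36)·(-12.2) = 439.2
Cov[W, M] = -810 + (-86.4) + 439.2 = -457.2.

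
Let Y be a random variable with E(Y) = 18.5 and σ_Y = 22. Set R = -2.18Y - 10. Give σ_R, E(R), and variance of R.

σ_R = 47.96, E(R) = -50.33, variance of R = 2300.1616

R = -2.18Y - 10 is linear with a = -2.18, b = -10.
σ_R = |a|·σ_Y = |-2.18|·22 = 47.96.
E(R) = a·E(Y) + b = (-2.18)·18.5 + (-10) = -50.33.
variance of Y = 22² = 484.
variance of R = a²·variance of Y = (-2.18)²·484 = 2300.1616 (the additive constant -10 does not affect variance).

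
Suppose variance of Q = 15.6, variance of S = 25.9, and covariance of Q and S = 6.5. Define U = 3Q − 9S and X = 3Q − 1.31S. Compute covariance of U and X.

By bilinearity, covariance of U and X = ac·variance of Q + bd·variance of S + (ad+bc)·covariance of Q and S, with a=3, b=-9, c=3, d=-1.31.
ac·variance of Q = 3·3·15.6 = 140.4
bd·variance of S = (-9)·(-1.31)·25.9 = 305.361
(ad+bc)·covariance of Q and S = (-30.93)·6.5 = -201.045
covariance of U and X = 140.4 + 305.361 + (-201.045) = 244.716.

covariance of U and X = 244.716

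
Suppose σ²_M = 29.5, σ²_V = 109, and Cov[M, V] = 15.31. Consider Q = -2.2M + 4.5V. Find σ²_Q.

σ²_Q = a²·σ²_M + b²·σ²_V + 2ab·Cov[M, V] with a = -2.2, b = 4.5.
= (-2.2)²·29.5 + 4.5²·109 + 2·(-2.2)·4.5·15.31
= 142.78 + 2207.25 + (-303.138) = 2046.892.

σ²_Q = 2046.892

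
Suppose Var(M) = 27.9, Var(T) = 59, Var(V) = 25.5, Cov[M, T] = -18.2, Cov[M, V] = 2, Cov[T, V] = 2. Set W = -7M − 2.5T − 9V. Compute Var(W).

Var(W) = 3506.35

Var(W) = a²·Var(M) + b²·Var(T) + c²·Var(V) + 2ab·Cov[M, T] + 2ac·Cov[M, V] + 2bc·Cov[T, V], with a = -7, b = -2.5, c = -9.
= 1367.1 + 368.75 + 2065.5 + (-637) + 252 + 90
= 3506.35.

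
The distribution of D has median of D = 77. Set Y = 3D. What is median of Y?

median of Y = 231

A linear map preserves order up to sign, so median of Y = a·median of D + b = 3·77 = 231.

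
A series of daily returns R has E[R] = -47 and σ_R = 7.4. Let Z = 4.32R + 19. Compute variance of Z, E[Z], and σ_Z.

Z = 4.32R + 19 is linear with a = 4.32, b = 19.
variance of R = 7.4² = 54.76.
variance of Z = a²·variance of R = 4.32²·54.76 = 1021.953024 (the additive constant 19 does not affect variance).
E[Z] = a·E[R] + b = 4.32·(-47) + 19 = -184.04.
σ_Z = |a|·σ_R = |4.32|·7.4 = 31.968.

variance of Z = 1021.953024, E[Z] = -184.04, σ_Z = 31.968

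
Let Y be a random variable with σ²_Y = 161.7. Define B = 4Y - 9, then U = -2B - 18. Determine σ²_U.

σ²_U = 10348.8

σ²_B = 4²·161.7 = 2587.2.
σ²_U = (-2)²·2587.2 = 10348.8.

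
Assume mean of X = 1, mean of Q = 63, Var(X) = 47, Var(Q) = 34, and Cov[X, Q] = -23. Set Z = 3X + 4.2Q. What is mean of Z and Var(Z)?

mean of Z = 3·mean of X + 4.2·mean of Q = 3·1 + 4.2·63 = 267.6.
Var(Z) = a²·Var(X) + b²·Var(Q) + 2ab·Cov[X, Q] with a = 3, b = 4.2.
= 3²·47 + 4.2²·34 + 2·3·4.2·(-23)
= 423 + 599.76 + (-579.6) = 443.16.

mean of Z = 267.6, Var(Z) = 443.16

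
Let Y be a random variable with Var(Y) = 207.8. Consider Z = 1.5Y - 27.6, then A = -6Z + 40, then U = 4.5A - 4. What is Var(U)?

Var(Z) = 1.5²·207.8 = 467.55.
Var(A) = (-6)²·467.55 = 16831.8.
Var(U) = 4.5²·16831.8 = 340843.95.

Var(U) = 340843.95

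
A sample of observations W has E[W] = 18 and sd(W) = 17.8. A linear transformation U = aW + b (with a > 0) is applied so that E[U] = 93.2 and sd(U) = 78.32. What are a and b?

sd(U) = a·sd(W) (a > 0), so a = 78.32/17.8 = 4.4.
E[U] = a·E[W] + b, so b = 93.2 − 4.4·18 = 14.

a = 4.4, b = 14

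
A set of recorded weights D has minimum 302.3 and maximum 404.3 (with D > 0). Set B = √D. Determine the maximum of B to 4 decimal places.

max(B) = 20.1072

√D is increasing on this domain, so max(B) comes from max(D) = 404.3: max(B) = √(404.3) ≈ 20.1072.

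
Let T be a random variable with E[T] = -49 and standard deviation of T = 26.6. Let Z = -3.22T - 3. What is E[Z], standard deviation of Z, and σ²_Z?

Z = -3.22T - 3 is linear with a = -3.22, b = -3.
E[Z] = a·E[T] + b = (-3.22)·(-49) + (-3) = 154.78.
standard deviation of Z = |a|·standard deviation of T = |-3.22|·26.6 = 85.652.
σ²_T = 26.6² = 707.56.
σ²_Z = a²·σ²_T = (-3.22)²·707.56 = 7336.265104 (the additive constant -3 does not affect variance).

E[Z] = 154.78, standard deviation of Z = 85.652, σ²_Z = 7336.265104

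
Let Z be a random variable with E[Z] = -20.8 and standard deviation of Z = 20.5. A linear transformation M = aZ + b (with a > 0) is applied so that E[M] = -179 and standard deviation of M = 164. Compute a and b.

standard deviation of M = a·standard deviation of Z (a > 0), so a = 164/20.5 = 8.
E[M] = a·E[Z] + b, so b = -179 − 8·(-20.8) = -12.6.

a = 8, b = -12.6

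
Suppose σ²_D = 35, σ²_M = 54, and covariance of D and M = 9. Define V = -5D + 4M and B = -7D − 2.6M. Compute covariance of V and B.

By bilinearity, covariance of V and B = ac·σ²_D + bd·σ²_M + (ad+bc)·covariance of D and M, with a=-5, b=4, c=-7, d=-2.6.
ac·σ²_D = (-5)·(-7)·35 = 1225
bd·σ²_M = 4·(-2.6)·54 = -561.6
(ad+bc)·covariance of D and M = (-15)·9 = -135
covariance of V and B = 1225 + (-561.6) + (-135) = 528.4.

covariance of V and B = 528.4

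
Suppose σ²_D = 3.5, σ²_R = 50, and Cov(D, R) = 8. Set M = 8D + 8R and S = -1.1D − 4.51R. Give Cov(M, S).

By bilinearity, Cov(M, S) = ac·σ²_D + bd·σ²_R + (ad+bc)·Cov(D, R), with a=8, b=8, c=-1.1, d=-4.51.
ac·σ²_D = 8·(-1.1)·3.5 = -30.8
bd·σ²_R = 8·(-4.51)·50 = -1804
(ad+bc)·Cov(D, R) = (-44.88)·8 = -359.04
Cov(M, S) = -30.8 + (-1804) + (-359.04) = -2193.84.

Cov(M, S) = -2193.84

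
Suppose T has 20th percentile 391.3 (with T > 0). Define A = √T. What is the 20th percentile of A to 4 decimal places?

√T is increasing, so P_{20}(A) = g(P_{20}(T)) ≈ 19.7813.

20th percentile of A = 19.7813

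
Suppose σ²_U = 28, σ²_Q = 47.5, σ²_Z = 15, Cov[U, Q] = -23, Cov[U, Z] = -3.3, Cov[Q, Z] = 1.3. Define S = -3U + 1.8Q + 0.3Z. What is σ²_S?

σ²_S = a²·σ²_U + b²·σ²_Q + c²·σ²_Z + 2ab·Cov[U, Q] + 2ac·Cov[U, Z] + 2bc·Cov[Q, Z], with a = -3, b = 1.8, c = 0.3.
= 252 + 153.9 + 1.35 + 248.4 + 5.94 + 1.404
= 662.994.

σ²_S = 662.994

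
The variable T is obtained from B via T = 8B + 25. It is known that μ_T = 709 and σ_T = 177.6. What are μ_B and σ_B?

From T = 8B + 25: μ_T = a·μ_B + b, so μ_B = (μ_T − b)/a = (709 − 25)/8 = 85.5.
σ_T = |a|·σ_B, so σ_B = 177.6/|8| = 22.2.

μ_B = 85.5, σ_B = 22.2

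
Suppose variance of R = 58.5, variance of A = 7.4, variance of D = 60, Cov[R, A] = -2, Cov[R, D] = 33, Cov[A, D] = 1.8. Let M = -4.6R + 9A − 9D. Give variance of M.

variance of M = a²·variance of R + b²·variance of A + c²·variance of D + 2ab·Cov[R, A] + 2ac·Cov[R, D] + 2bc·Cov[A, D], with a = -4.6, b = 9, c = -9.
= 1237.86 + 599.4 + 4860 + 165.6 + 2732.4 + (-291.6)
= 9303.66.

variance of M = 9303.66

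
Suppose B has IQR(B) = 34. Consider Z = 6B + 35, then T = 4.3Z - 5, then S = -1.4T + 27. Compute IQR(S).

IQR(S) = 1228.08

IQR(Z) = |6|·34 = 204.
IQR(T) = |4.3|·204 = 877.2.
IQR(S) = |-1.4|·877.2 = 1228.08.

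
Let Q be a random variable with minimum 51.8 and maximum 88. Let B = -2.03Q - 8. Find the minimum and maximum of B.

min(B) = -186.64, max(B) = -113.154

a = -2.03 < 0, so order reverses: min(B) = a·max(Q)+b = (-2.03)·88 + (-8) = -186.64; max(B) = a·min(Q)+b = (-2.03)·51.8 + (-8) = -113.154.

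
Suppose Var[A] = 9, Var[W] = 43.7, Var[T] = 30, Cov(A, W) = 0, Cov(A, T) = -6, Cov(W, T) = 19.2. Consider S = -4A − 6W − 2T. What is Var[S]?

Var[S] = a²·Var[A] + b²·Var[W] + c²·Var[T] + 2ab·Cov(A, W) + 2ac·Cov(A, T) + 2bc·Cov(W, T), with a = -4, b = -6, c = -2.
= 144 + 1573.2 + 120 + 0 + (-96) + 460.8
= 2202.

Var[S] = 2202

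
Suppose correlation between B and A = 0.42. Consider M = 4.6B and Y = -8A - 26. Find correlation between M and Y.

Linear rescalings preserve |correlation|; the slopes 4.6 and -8 have opposite signs, so the correlation flips sign: correlation between M and Y = −correlation between B and A = -0.42.

correlation between M and Y = -0.42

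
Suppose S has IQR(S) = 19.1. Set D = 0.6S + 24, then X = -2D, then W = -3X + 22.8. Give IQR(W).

IQR(W) = 68.76

IQR(D) = |0.6|·19.1 = 11.46.
IQR(X) = |-2|·11.46 = 22.92.
IQR(W) = |-3|·22.92 = 68.76.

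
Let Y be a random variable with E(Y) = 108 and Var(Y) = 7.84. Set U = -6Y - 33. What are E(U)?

E(U) = -681

U = -6Y - 33 is linear with a = -6, b = -33.
E(U) = a·E(Y) + b = (-6)·108 + (-33) = -681.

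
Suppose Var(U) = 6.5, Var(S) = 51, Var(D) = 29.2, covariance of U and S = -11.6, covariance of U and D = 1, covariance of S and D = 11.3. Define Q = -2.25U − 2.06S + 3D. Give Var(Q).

Var(Q) = a²·Var(U) + b²·Var(S) + c²·Var(D) + 2ab·covariance of U and S + 2ac·covariance of U and D + 2bc·covariance of S and D, with a = -2.25, b = -2.06, c = 3.
= 32.90625 + 216.4236 + 262.8 + (-107.532) + (-13.5) + (-139.668)
= 251.42985.

Var(Q) = 251.42985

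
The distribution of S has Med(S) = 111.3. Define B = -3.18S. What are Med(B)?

A linear map preserves order up to sign, so Med(B) = a·Med(S) + b = (-3.18)·111.3 = -353.934.

Med(B) = -353.934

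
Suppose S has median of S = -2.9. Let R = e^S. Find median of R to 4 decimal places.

median of R = 0.055

e^S is monotone on this domain, so median of R = exp(-2.9) ≈ 0.055.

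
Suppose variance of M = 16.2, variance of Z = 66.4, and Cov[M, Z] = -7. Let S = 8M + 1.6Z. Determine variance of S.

variance of S = 1027.584

variance of S = a²·variance of M + b²·variance of Z + 2ab·Cov[M, Z] with a = 8, b = 1.6.
= 8²·16.2 + 1.6²·66.4 + 2·8·1.6·(-7)
= 1036.8 + 169.984 + (-179.2) = 1027.584.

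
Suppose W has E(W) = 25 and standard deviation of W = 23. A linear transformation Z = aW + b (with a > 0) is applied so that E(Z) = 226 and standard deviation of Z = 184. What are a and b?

a = 8, b = 26

standard deviation of Z = a·standard deviation of W (a > 0), so a = 184/23 = 8.
E(Z) = a·E(W) + b, so b = 226 − 8·25 = 26.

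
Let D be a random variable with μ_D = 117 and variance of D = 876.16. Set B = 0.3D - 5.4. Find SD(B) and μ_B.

SD(B) = 8.88, μ_B = 29.7

B = 0.3D - 5.4 is linear with a = 0.3, b = -5.4.
SD(D) = √876.16 = 29.6.
SD(B) = |a|·SD(D) = |0.3|·29.6 = 8.88.
μ_B = a·μ_D + b = 0.3·117 + (-5.4) = 29.7.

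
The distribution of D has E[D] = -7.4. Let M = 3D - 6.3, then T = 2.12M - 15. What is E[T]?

E[M] = 3·(-7.4) + (-6.3) = -28.5.
E[T] = 2.12·(-28.5) + (-15) = -75.42.

E[T] = -75.42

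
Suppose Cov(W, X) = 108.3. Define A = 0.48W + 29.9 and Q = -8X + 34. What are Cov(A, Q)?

Cov(A, Q) = -415.872

Cov(A, Q) = a·c·Cov(W, X) = 0.48·(-8)·108.3 = -415.872. Additive constants drop out.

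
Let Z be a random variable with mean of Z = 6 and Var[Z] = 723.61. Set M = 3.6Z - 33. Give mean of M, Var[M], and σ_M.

M = 3.6Z - 33 is linear with a = 3.6, b = -33.
mean of M = a·mean of Z + b = 3.6·6 + (-33) = -11.4.
Var[M] = a²·Var[Z] = 3.6²·723.61 = 9377.9856 (the additive constant -33 does not affect variance).
σ_Z = √723.61 = 26.9.
σ_M = |a|·σ_Z = |3.6|·26.9 = 96.84.

mean of M = -11.4, Var[M] = 9377.9856, σ_M = 96.84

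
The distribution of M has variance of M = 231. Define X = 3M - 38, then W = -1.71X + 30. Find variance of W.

variance of X = 3²·231 = 2079.
variance of W = (-1.71)²·2079 = 6079.2039.

variance of W = 6079.2039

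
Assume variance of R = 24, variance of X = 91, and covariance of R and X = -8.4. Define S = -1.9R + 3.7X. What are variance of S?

variance of S = a²·variance of R + b²·variance of X + 2ab·covariance of R and X with a = -1.9, b = 3.7.
= (-1.9)²·24 + 3.7²·91 + 2·(-1.9)·3.7·(-8.4)
= 86.64 + 1245.79 + 118.104 = 1450.534.

variance of S = 1450.534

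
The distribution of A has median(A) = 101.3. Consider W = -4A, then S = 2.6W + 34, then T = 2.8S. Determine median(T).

median(W) = (-4)·101.3 = -405.2.
median(S) = 2.6·(-405.2) + 34 = -1019.52.
median(T) = 2.8·(-1019.52) = -2854.656.

median(T) = -2854.656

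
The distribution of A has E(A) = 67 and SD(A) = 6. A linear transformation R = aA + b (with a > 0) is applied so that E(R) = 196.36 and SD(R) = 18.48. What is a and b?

SD(R) = a·SD(A) (a > 0), so a = 18.48/6 = 3.08.
E(R) = a·E(A) + b, so b = 196.36 − 3.08·67 = -10.

a = 3.08, b = -10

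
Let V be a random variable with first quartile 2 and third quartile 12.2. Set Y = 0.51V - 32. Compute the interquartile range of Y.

IQR(Y) = 5.202

IQR of V = Q3 − Q1 = 12.2 − 2 = 10.2.
Under Y = aV + b, IQR(Y) = |a|·IQR(V) = |0.51|·10.2 = 5.202 (shifts cancel; spread scales by |a|).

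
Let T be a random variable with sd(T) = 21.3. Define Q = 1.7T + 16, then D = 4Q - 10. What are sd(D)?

sd(Q) = |1.7|·21.3 = 36.21.
sd(D) = |4|·36.21 = 144.84.

sd(D) = 144.84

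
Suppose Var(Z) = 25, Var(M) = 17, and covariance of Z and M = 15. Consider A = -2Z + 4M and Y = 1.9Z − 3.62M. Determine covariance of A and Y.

By bilinearity, covariance of A and Y = ac·Var(Z) + bd·Var(M) + (ad+bc)·covariance of Z and M, with a=-2, b=4, c=1.9, d=-3.62.
ac·Var(Z) = (-2)·1.9·25 = -95
bd·Var(M) = 4·(-3.62)·17 = -246.16
(ad+bc)·covariance of Z and M = (14.84)·15 = 222.6
covariance of A and Y = -95 + (-246.16) + 222.6 = -118.56.

covariance of A and Y = -118.56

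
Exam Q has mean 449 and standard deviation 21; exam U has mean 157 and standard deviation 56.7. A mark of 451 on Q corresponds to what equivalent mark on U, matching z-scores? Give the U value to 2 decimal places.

z = (451 − 449)/21 ≈ 0.0952.
U = 157 + z·56.7 = 157 + (451 − 449)·56.7/21 = 162.40.

U = 162.40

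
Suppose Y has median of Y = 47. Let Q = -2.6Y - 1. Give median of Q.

median of Q = -123.2

A linear map preserves order up to sign, so median of Q = a·median of Y + b = (-2.6)·47 + (-1) = -123.2.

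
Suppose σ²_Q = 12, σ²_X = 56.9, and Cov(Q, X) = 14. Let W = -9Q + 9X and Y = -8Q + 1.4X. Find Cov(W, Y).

By bilinearity, Cov(W, Y) = ac·σ²_Q + bd·σ²_X + (ad+bc)·Cov(Q, X), with a=-9, b=9, c=-8, d=1.4.
ac·σ²_Q = (-9)·(-8)·12 = 864
bd·σ²_X = 9·1.4·56.9 = 716.94
(ad+bc)·Cov(Q, X) = (-84.6)·14 = -1184.4
Cov(W, Y) = 864 + 716.94 + (-1184.4) = 396.54.

Cov(W, Y) = 396.54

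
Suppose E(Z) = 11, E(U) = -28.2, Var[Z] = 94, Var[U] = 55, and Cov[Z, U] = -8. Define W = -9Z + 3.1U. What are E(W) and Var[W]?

E(W) = (-9)·E(Z) + 3.1·E(U) = (-9)·11 + 3.1·(-28.2) = -186.42.
Var[W] = a²·Var[Z] + b²·Var[U] + 2ab·Cov[Z, U] with a = -9, b = 3.1.
= (-9)²·94 + 3.1²·55 + 2·(-9)·3.1·(-8)
= 7614 + 528.55 + 446.4 = 8588.95.

E(W) = -186.42, Var[W] = 8588.95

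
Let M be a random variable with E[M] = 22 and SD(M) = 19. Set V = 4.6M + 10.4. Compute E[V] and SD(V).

E[V] = 111.6, SD(V) = 87.4

V = 4.6M + 10.4 is linear with a = 4.6, b = 10.4.
E[V] = a·E[M] + b = 4.6·22 + 10.4 = 111.6.
SD(V) = |a|·SD(M) = |4.6|·19 = 87.4.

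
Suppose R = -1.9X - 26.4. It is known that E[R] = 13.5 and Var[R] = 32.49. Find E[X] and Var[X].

From R = -1.9X - 26.4: E[R] = a·E[X] + b, so E[X] = (E[R] − b)/a = (13.5 − (-26.4))/(-1.9) = -21.
Var[R] = a²·Var[X], so Var[X] = 32.49/(-1.9)² = 9.

E[X] = -21, Var[X] = 9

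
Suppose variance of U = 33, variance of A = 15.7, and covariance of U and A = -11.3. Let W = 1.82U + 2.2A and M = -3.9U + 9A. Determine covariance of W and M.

covariance of W and M = -11.514

By bilinearity, covariance of W and M = ac·variance of U + bd·variance of A + (ad+bc)·covariance of U and A, with a=1.82, b=2.2, c=-3.9, d=9.
ac·variance of U = 1.82·(-3.9)·33 = -234.234
bd·variance of A = 2.2·9·15.7 = 310.86
(ad+bc)·covariance of U and A = (7.8)·(-11.3) = -88.14
covariance of W and M = -234.234 + 310.86 + (-88.14) = -11.514.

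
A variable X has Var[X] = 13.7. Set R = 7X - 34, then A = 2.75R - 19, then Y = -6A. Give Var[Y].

Var[Y] = 182761.425

Var[R] = 7²·13.7 = 671.3.
Var[A] = 2.75²·671.3 = 5076.70625.
Var[Y] = (-6)²·5076.70625 = 182761.425.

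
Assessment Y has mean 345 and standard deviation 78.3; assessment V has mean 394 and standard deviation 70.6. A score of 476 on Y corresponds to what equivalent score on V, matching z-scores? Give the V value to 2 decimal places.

z = (476 − 345)/78.3 ≈ 1.6731.
V = 394 + z·70.6 = 394 + (476 − 345)·70.6/78.3 ≈ 512.12.

V = 512.12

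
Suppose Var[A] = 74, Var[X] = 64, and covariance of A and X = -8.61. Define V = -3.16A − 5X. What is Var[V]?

Var[V] = a²·Var[A] + b²·Var[X] + 2ab·covariance of A and X with a = -3.16, b = -5.
= (-3.16)²·74 + (-5)²·64 + 2·(-3.16)·(-5)·(-8.61)
= 738.9344 + 1600 + (-272.076) = 2066.8584.

Var[V] = 2066.8584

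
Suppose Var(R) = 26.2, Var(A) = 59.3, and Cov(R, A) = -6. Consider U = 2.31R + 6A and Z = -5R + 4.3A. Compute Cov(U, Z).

By bilinearity, Cov(U, Z) = ac·Var(R) + bd·Var(A) + (ad+bc)·Cov(R, A), with a=2.31, b=6, c=-5, d=4.3.
ac·Var(R) = 2.31·(-5)·26.2 = -302.61
bd·Var(A) = 6·4.3·59.3 = 1529.94
(ad+bc)·Cov(R, A) = (-20.067)·(-6) = 120.402
Cov(U, Z) = -302.61 + 1529.94 + 120.402 = 1347.732.

Cov(U, Z) = 1347.732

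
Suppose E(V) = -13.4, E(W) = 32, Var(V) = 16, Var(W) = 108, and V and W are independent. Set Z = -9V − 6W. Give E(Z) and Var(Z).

E(Z) = -71.4, Var(Z) = 5184

E(Z) = (-9)·E(V) + (-6)·E(W) = (-9)·(-13.4) + (-6)·32 = -71.4.
Var(Z) = a²·Var(V) + b²·Var(W) + 2ab·covariance of V and W with a = -9, b = -6.
Independence gives covariance of V and W = 0.
= (-9)²·16 + (-6)²·108 + 2·(-9)·(-6)·0
= 1296 + 3888 + 0 = 5184.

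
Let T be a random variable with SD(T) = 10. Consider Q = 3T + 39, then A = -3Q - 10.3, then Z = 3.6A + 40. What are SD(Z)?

SD(Z) = 324

SD(Q) = |3|·10 = 30.
SD(A) = |-3|·30 = 90.
SD(Z) = |3.6|·90 = 324.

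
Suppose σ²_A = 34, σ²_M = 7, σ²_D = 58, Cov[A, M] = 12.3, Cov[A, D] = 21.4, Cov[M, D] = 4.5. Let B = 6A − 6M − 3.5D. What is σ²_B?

σ²_B = 591.1

σ²_B = a²·σ²_A + b²·σ²_M + c²·σ²_D + 2ab·Cov[A, M] + 2ac·Cov[A, D] + 2bc·Cov[M, D], with a = 6, b = -6, c = -3.5.
= 1224 + 252 + 710.5 + (-885.6) + (-898.8) + 189
= 591.1.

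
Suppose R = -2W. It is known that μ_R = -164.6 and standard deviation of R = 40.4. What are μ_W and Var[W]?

From R = -2W: μ_R = a·μ_W + b, so μ_W = (μ_R − b)/a = (-164.6 − 0)/(-2) = 82.3.
Var[R] = 40.4² = 1632.16.
Var[R] = a²·Var[W], so Var[W] = 1632.16/(-2)² = 408.04.

μ_W = 82.3, Var[W] = 408.04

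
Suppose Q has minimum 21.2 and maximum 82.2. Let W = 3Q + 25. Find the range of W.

Range of Q = 82.2 − 21.2 = 61.
Range(W) = |a|·Range(Q) = |3|·61 = 183.

Range(W) = 183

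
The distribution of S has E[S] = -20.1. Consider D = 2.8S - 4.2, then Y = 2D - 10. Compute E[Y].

E[D] = 2.8·(-20.1) + (-4.2) = -60.48.
E[Y] = 2·(-60.48) + (-10) = -130.96.

E[Y] = -130.96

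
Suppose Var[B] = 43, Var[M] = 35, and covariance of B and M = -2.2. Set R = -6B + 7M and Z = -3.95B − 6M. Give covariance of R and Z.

By bilinearity, covariance of R and Z = ac·Var[B] + bd·Var[M] + (ad+bc)·covariance of B and M, with a=-6, b=7, c=-3.95, d=-6.
ac·Var[B] = (-6)·(-3.95)·43 = 1019.1
bd·Var[M] = 7·(-6)·35 = -1470
(ad+bc)·covariance of B and M = (8.35)·(-2.2) = -18.37
covariance of R and Z = 1019.1 + (-1470) + (-18.37) = -469.27.

covariance of R and Z = -469.27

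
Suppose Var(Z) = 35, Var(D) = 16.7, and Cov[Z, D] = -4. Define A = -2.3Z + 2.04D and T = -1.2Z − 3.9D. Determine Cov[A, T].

Cov[A, T] = -62.3532

By bilinearity, Cov[A, T] = ac·Var(Z) + bd·Var(D) + (ad+bc)·Cov[Z, D], with a=-2.3, b=2.04, c=-1.2, d=-3.9.
ac·Var(Z) = (-2.3)·(-1.2)·35 = 96.6
bd·Var(D) = 2.04·(-3.9)·16.7 = -132.8652
(ad+bc)·Cov[Z, D] = (6.522)·(-4) = -26.088
Cov[A, T] = 96.6 + (-132.8652) + (-26.088) = -62.3532.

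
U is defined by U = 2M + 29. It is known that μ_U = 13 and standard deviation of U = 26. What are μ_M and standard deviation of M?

μ_M = -8, standard deviation of M = 13

From U = 2M + 29: μ_U = a·μ_M + b, so μ_M = (μ_U − b)/a = (13 − 29)/2 = -8.
standard deviation of U = |a|·standard deviation of M, so standard deviation of M = 26/|2| = 13.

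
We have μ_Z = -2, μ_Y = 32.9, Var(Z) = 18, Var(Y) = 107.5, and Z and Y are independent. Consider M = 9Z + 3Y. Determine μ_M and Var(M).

μ_M = 9·μ_Z + 3·μ_Y = 9·(-2) + 3·32.9 = 80.7.
Var(M) = a²·Var(Z) + b²·Var(Y) + 2ab·Cov[Z, Y] with a = 9, b = 3.
Independence gives Cov[Z, Y] = 0.
= 9²·18 + 3²·107.5 + 2·9·3·0
= 1458 + 967.5 + 0 = 2425.5.

μ_M = 80.7, Var(M) = 2425.5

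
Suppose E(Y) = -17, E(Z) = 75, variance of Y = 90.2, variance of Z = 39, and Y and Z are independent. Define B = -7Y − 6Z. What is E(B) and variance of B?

E(B) = -331, variance of B = 5823.8

E(B) = (-7)·E(Y) + (-6)·E(Z) = (-7)·(-17) + (-6)·75 = -331.
variance of B = a²·variance of Y + b²·variance of Z + 2ab·Cov(Y, Z) with a = -7, b = -6.
Independence gives Cov(Y, Z) = 0.
= (-7)²·90.2 + (-6)²·39 + 2·(-7)·(-6)·0
= 4419.8 + 1404 + 0 = 5823.8.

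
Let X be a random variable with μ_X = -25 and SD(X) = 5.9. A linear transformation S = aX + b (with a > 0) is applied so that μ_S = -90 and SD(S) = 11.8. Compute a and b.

SD(S) = a·SD(X) (a > 0), so a = 11.8/5.9 = 2.
μ_S = a·μ_X + b, so b = -90 − 2·(-25) = -40.

a = 2, b = -40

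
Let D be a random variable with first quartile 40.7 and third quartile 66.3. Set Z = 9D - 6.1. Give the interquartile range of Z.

IQR(Z) = 230.4

IQR of D = Q3 − Q1 = 66.3 − 40.7 = 25.6.
Under Z = aD + b, IQR(Z) = |a|·IQR(D) = |9|·25.6 = 230.4 (shifts cancel; spread scales by |a|).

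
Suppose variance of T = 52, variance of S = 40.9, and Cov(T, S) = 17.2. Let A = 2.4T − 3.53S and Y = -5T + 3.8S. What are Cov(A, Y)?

Cov(A, Y) = -712.1886

By bilinearity, Cov(A, Y) = ac·variance of T + bd·variance of S + (ad+bc)·Cov(T, S), with a=2.4, b=-3.53, c=-5, d=3.8.
ac·variance of T = 2.4·(-5)·52 = -624
bd·variance of S = (-3.53)·3.8·40.9 = -548.6326
(ad+bc)·Cov(T, S) = (26.77)·17.2 = 460.444
Cov(A, Y) = -624 + (-548.6326) + 460.444 = -712.1886.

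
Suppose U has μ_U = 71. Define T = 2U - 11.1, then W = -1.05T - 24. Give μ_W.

μ_W = -161.445

μ_T = 2·71 + (-11.1) = 130.9.
μ_W = (-1.05)·130.9 + (-24) = -161.445.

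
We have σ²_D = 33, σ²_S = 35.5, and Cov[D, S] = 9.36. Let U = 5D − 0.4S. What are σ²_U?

σ²_U = 793.24

σ²_U = a²·σ²_D + b²·σ²_S + 2ab·Cov[D, S] with a = 5, b = -0.4.
= 5²·33 + (-0.4)²·35.5 + 2·5·(-0.4)·9.36
= 825 + 5.68 + (-37.44) = 793.24.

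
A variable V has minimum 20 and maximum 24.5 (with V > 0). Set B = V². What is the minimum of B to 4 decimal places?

V² is increasing on this domain, so min(B) comes from min(V) = 20: min(B) = square(20) = 400.

min(B) = 400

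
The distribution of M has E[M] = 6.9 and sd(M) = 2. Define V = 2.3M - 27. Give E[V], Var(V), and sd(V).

V = 2.3M - 27 is linear with a = 2.3, b = -27.
E[V] = a·E[M] + b = 2.3·6.9 + (-27) = -11.13.
Var(M) = 2² = 4.
Var(V) = a²·Var(M) = 2.3²·4 = 21.16 (the additive constant -27 does not affect variance).
sd(V) = |a|·sd(M) = |2.3|·2 = 4.6.

E[V] = -11.13, Var(V) = 21.16, sd(V) = 4.6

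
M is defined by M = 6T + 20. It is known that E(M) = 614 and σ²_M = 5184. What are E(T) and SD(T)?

E(T) = 99, SD(T) = 12

From M = 6T + 20: E(M) = a·E(T) + b, so E(T) = (E(M) − b)/a = (614 − 20)/6 = 99.
SD(M) = √5184 = 72.
SD(M) = |a|·SD(T), so SD(T) = 72/|6| = 12.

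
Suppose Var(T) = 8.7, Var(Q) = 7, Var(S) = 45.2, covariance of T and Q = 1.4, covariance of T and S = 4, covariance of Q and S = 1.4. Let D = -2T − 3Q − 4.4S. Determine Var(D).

Var(D) = 1097.032

Var(D) = a²·Var(T) + b²·Var(Q) + c²·Var(S) + 2ab·covariance of T and Q + 2ac·covariance of T and S + 2bc·covariance of Q and S, with a = -2, b = -3, c = -4.4.
= 34.8 + 63 + 875.072 + 16.8 + 70.4 + 36.96
= 1097.032.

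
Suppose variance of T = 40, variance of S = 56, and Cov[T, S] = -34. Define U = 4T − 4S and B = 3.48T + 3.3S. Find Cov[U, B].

By bilinearity, Cov[U, B] = ac·variance of T + bd·variance of S + (ad+bc)·Cov[T, S], with a=4, b=-4, c=3.48, d=3.3.
ac·variance of T = 4·3.48·40 = 556.8
bd·variance of S = (-4)·3.3·56 = -739.2
(ad+bc)·Cov[T, S] = (-0.72)·(-34) = 24.48
Cov[U, B] = 556.8 + (-739.2) + 24.48 = -157.92.

Cov[U, B] = -157.92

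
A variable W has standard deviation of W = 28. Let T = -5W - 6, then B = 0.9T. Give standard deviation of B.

standard deviation of B = 126

standard deviation of T = |-5|·28 = 140.
standard deviation of B = |0.9|·140 = 126.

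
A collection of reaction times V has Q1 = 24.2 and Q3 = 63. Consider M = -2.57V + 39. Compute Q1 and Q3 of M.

Q1(M) = -122.91, Q3(M) = -23.194

a = -2.57 < 0 reverses order: Q1(M) comes from Q3(V), Q3(M) from Q1(V).
Q1(M) = (-2.57)·63 + 39 = -122.91; Q3(M) = (-2.57)·24.2 + 39 = -23.194.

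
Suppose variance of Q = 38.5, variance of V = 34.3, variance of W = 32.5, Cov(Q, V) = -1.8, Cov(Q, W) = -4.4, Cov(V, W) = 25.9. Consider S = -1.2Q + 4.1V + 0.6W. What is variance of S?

variance of S = 795.199

variance of S = a²·variance of Q + b²·variance of V + c²·variance of W + 2ab·Cov(Q, V) + 2ac·Cov(Q, W) + 2bc·Cov(V, W), with a = -1.2, b = 4.1, c = 0.6.
= 55.44 + 576.583 + 11.7 + 17.712 + 6.336 + 127.428
= 795.199.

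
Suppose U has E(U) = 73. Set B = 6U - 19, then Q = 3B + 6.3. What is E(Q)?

E(Q) = 1263.3

E(B) = 6·73 + (-19) = 419.
E(Q) = 3·419 + 6.3 = 1263.3.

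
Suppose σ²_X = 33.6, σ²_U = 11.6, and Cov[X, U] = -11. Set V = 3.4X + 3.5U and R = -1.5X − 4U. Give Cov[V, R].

Cov[V, R] = -126.41

By bilinearity, Cov[V, R] = ac·σ²_X + bd·σ²_U + (ad+bc)·Cov[X, U], with a=3.4, b=3.5, c=-1.5, d=-4.
ac·σ²_X = 3.4·(-1.5)·33.6 = -171.36
bd·σ²_U = 3.5·(-4)·11.6 = -162.4
(ad+bc)·Cov[X, U] = (-18.85)·(-11) = 207.35
Cov[V, R] = -171.36 + (-162.4) + 207.35 = -126.41.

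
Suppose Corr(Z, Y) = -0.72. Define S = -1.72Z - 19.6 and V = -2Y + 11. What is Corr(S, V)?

Corr(S, V) = -0.72

Linear rescalings preserve correlation up to sign; here the slopes -1.72 and -2 have the same sign, so Corr(S, V) = Corr(Z, Y) = -0.72.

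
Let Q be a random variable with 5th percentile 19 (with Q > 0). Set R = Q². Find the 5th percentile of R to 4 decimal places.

5th percentile of R = 361

Q² is increasing, so P_{5}(R) = g(P_{5}(Q)) = 361.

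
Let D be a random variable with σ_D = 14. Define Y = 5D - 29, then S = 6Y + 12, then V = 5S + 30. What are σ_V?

σ_V = 2100

σ_Y = |5|·14 = 70.
σ_S = |6|·70 = 420.
σ_V = |5|·420 = 2100.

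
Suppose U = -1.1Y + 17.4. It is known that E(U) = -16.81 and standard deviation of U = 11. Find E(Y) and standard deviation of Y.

E(Y) = 31.1, standard deviation of Y = 10

From U = -1.1Y + 17.4: E(U) = a·E(Y) + b, so E(Y) = (E(U) − b)/a = (-16.81 − 17.4)/(-1.1) = 31.1.
standard deviation of U = |a|·standard deviation of Y, so standard deviation of Y = 11/|-1.1| = 10.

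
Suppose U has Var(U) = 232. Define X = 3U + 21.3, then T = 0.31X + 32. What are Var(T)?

Var(X) = 3²·232 = 2088.
Var(T) = 0.31²·2088 = 200.6568.

Var(T) = 200.6568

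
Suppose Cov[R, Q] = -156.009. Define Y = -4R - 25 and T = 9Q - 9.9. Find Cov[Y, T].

Cov[Y, T] = a·c·Cov[R, Q] = (-4)·9·(-156.009) = 5616.324. Additive constants drop out.

Cov[Y, T] = 5616.324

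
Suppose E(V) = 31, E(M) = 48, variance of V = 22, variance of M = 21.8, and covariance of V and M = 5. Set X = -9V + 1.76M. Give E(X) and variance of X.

E(X) = (-9)·E(V) + 1.76·E(M) = (-9)·31 + 1.76·48 = -194.52.
variance of X = a²·variance of V + b²·variance of M + 2ab·covariance of V and M with a = -9, b = 1.76.
= (-9)²·22 + 1.76²·21.8 + 2·(-9)·1.76·5
= 1782 + 67.52768 + (-158.4) = 1691.12768.

E(X) = -194.52, variance of X = 1691.12768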